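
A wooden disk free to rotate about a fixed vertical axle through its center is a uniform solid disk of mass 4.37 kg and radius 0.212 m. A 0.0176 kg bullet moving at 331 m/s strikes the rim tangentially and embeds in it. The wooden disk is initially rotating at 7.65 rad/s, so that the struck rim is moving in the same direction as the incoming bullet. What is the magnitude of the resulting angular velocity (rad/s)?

|ω_f| ≈ 20.1 rad/s

The axle reaction passes through the axle and exerts no torque about it; angular momentum about the axle is conserved through the impact.
I_p = ½(4.37)(0.212)² = 0.09820 kg·m². Taking the sense of the bullet's angular momentum as positive, L_{bullet} = m v R = (0.0176)(331)(0.212) = 1.235 kg·m²/s.
L_i = +I_p ω_p + m v R = +(0.09820)(7.65) + 1.235 = 1.986 kg·m²/s.
After sticking, I_f = I_p + m R² = 0.09820 + (0.0176)(0.212)² = 0.09899 kg·m².
ω_f = L_i / I_f = 1.986 / 0.09899 = 20.06 rad/s.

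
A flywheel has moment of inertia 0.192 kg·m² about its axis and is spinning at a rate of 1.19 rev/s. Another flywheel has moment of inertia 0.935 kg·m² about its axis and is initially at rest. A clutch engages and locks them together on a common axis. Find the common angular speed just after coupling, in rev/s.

The coupling torques are internal; angular momentum about the shared axis is conserved.
Taking A's sense as positive: L = (0.1920)(1.19) = 0.2285 kg·m²·rev/s.
Combined I = 0.1920 + 0.9350 = 1.127 kg·m².
ω_f = L / I = 0.2285 / 1.127 = 0.2027 rev/s.

|ω_f| ≈ 0.203 rev/s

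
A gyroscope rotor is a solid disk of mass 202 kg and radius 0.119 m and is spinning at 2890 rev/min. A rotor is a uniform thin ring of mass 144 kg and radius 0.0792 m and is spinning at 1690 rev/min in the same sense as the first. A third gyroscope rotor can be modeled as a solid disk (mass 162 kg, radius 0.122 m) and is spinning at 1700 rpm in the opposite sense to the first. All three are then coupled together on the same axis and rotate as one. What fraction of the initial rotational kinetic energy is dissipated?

fraction ≈ 0.795

The coupling torques are internal; angular momentum about the shared axis is conserved.
Moments of inertia: I_A = ½(202)(0.119)² = 1.430 kg·m²; I_B = (144)(0.0792)² = 0.9033 kg·m²; I_C = ½(162)(0.122)² = 1.206 kg·m².
Taking A's sense as positive: L = (1.430)(2890) + (0.9033)(1690) − (1.206)(1700) = 3610 kg·m²·rpm.
Combined I = 1.430 + 0.9033 + 1.206 = 3.539 kg·m².
ω_f = L / I = 3610 / 3.539 = 1020 rpm.
KE_i = ½ΣIω² = 98750 J; KE_f = ½(3.539)(106.8)² = 20200 J.
Fraction dissipated = (KE_i − KE_f)/KE_i = 0.7955.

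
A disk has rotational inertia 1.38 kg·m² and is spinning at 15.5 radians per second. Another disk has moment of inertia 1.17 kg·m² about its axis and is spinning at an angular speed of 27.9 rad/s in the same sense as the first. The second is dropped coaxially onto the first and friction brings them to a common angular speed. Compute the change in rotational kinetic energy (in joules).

ΔKE ≈ -48.7 J

The coupling torques are internal; angular momentum about the shared axis is conserved.
Taking A's sense as positive: L = (1.380)(15.5) + (1.170)(27.9) = 54.03 kg·m²·rad/s.
Combined I = 1.380 + 1.170 = 2.550 kg·m².
ω_f = L / I = 54.03 / 2.550 = 21.19 rad/s.
KE_i = ½ΣIω² = 621.1 J; KE_f = ½(2.550)(21.19)² = 572.5 J.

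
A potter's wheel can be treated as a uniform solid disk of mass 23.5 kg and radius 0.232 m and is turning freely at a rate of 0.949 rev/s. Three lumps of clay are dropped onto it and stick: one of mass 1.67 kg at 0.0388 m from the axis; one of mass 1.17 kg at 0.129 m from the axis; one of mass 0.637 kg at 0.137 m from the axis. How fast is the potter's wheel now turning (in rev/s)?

No external torque acts about the axis; L_before = L_after.
I_p = ½(23.5)(0.232)² = 0.6324 kg·m².
Added inertia Σmr² = (1.67)(0.0388)² + (1.17)(0.129)² + (0.637)(0.137)² = 0.03394 kg·m²; I_f = 0.6324 + 0.03394 = 0.6664 kg·m².
ω_f = I_p ω_i / I_f = (0.6324)(0.949) / 0.6664 = 0.9007 rev/s.

ω_f ≈ 0.901 rev/s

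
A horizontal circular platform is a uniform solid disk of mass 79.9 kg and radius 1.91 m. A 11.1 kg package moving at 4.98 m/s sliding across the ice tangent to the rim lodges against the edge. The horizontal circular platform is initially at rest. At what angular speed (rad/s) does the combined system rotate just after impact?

|ω_f| ≈ 0.567 rad/s

The axle reaction passes through the central axle and exerts no torque about it; angular momentum about the central axle is conserved through the impact.
I_p = ½(79.9)(1.91)² = 145.7 kg·m². Taking the sense of the package's angular momentum as positive, L_{package} = m v R = (11.1)(4.98)(1.91) = 105.6 kg·m²/s.
L_i = 0 + 105.6 = 105.6 kg·m²/s.
After sticking, I_f = I_p + m R² = 145.7 + (11.1)(1.91)² = 186.2 kg·m².
ω_f = L_i / I_f = 105.6 / 186.2 = 0.5669 rad/s.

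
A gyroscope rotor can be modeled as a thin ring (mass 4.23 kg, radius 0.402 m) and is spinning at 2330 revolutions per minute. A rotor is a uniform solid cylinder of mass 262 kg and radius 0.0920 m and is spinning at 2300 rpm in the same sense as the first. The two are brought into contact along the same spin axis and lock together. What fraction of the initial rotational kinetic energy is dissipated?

No external torque acts about the common axis, so total angular momentum is conserved.
Moments of inertia: I_A = (4.23)(0.402)² = 0.6836 kg·m²; I_B = ½(262)(0.0920)² = 1.109 kg·m².
Taking A's sense as positive: L = (0.6836)(2330) + (1.109)(2300) = 4143 kg·m²·rpm.
Combined I = 0.6836 + 1.109 = 1.792 kg·m².
ω_f = L / I = 4143 / 1.792 = 2311 rpm.
KE_i = ½ΣIω² = 52510 J; KE_f = ½(1.792)(242.1)² = 52510 J.
Fraction dissipated = (KE_i − KE_f)/KE_i = 3.974e-05.

fraction ≈ 3.97e-05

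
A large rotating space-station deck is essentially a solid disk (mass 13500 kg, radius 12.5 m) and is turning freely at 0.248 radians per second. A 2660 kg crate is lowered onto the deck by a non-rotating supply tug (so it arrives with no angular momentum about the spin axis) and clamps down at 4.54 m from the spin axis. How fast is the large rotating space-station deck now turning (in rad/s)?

ω_f ≈ 0.236 rad/s

The added mass arrives with no angular momentum about the spin axis, and any external torque about the spin axis is negligible, so the system's angular momentum is conserved.
I_p = ½(13500)(12.5)² = 1.055e+06 kg·m².
Added inertia Σmr² = (2660)(4.54)² = 54830 kg·m²; I_f = 1.055e+06 + 54830 = 1.110e+06 kg·m².
ω_f = I_p ω_i / I_f = (1.055e+06)(0.248) / 1.110e+06 = 0.2357 rad/s.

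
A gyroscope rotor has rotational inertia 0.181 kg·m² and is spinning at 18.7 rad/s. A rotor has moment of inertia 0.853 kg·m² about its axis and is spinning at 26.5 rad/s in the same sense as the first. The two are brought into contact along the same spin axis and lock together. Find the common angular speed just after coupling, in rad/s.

The coupling torques are internal; angular momentum about the shared axis is conserved.
Taking A's sense as positive: L = (0.1810)(18.7) + (0.8530)(26.5) = 25.99 kg·m²·rad/s.
Combined I = 0.1810 + 0.8530 = 1.034 kg·m².
ω_f = L / I = 25.99 / 1.034 = 25.13 rad/s.

|ω_f| ≈ 25.1 rad/s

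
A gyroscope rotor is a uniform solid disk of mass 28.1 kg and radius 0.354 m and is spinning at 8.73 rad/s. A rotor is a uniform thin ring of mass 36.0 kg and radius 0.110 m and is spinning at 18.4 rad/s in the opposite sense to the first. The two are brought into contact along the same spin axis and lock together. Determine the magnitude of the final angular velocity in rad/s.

No external torque acts about the common axis, so total angular momentum is conserved.
Moments of inertia: I_A = ½(28.1)(0.354)² = 1.761 kg·m²; I_B = (36.0)(0.110)² = 0.4356 kg·m².
Taking A's sense as positive: L = (1.761)(8.73) − (0.4356)(18.4) = 7.356 kg·m²·rad/s.
Combined I = 1.761 + 0.4356 = 2.196 kg·m².
ω_f = L / I = 7.356 / 2.196 = 3.349 rad/s.

|ω_f| ≈ 3.35 rad/s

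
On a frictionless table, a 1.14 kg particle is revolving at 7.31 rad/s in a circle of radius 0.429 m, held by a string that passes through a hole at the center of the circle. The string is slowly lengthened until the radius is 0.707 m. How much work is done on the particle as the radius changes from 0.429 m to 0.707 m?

W ≈ -3.54 J

No torque about the axis ⇒ m r₁² ω₁ = m r₂² ω₂.
ω₂ = ω₁ (r₁/r₂)² = (7.31)(0.429/0.707)² = 2.691 rad/s.
W = ΔKE = ½m(v₂² − v₁²) = -3.542 J.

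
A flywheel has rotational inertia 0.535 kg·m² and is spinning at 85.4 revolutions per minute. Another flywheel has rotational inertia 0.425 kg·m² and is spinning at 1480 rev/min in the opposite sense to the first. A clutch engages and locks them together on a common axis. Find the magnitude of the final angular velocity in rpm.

|ω_f| ≈ 608 rpm

No external torque acts about the common axis, so total angular momentum is conserved.
Taking A's sense as positive: L = (0.5350)(85.4) − (0.4250)(1480) = -583.3 kg·m²·rpm.
Combined I = 0.5350 + 0.4250 = 0.9600 kg·m².
ω_f = L / I = -583.3 / 0.9600 = -607.6 rpm.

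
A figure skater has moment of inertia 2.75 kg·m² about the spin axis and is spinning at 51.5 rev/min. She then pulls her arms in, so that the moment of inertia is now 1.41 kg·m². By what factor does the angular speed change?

ω₂/ω₁ ≈ 1.95

No external torque acts about the spin axis, so angular momentum is conserved.
ω₂/ω₁ = I₁/I₂ = 2.750 / 1.410 = 1.950.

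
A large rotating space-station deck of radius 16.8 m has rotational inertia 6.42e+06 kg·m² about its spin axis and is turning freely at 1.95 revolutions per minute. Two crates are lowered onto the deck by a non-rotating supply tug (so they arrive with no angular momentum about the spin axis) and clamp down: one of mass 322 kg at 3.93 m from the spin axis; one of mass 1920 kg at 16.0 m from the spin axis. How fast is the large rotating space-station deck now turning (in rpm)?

The added mass arrives with no angular momentum about the spin axis, and any external torque about the spin axis is negligible, so the system's angular momentum is conserved.
Added inertia Σmr² = (322)(3.93)² + (1920)(16.0)² = 4.965e+05 kg·m²; I_f = 6.420e+06 + 4.965e+05 = 6.916e+06 kg·m².
ω_f = I_p ω_i / I_f = (6.420e+06)(1.95) / 6.916e+06 = 1.810 rpm.

ω_f ≈ 1.81 rpm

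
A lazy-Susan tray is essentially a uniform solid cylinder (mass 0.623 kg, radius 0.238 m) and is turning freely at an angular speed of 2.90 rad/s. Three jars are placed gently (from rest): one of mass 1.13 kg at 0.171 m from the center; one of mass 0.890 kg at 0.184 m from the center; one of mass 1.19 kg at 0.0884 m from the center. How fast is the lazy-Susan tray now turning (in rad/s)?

ω_f ≈ 0.568 rad/s

The added mass arrives with no angular momentum about the center, and any external torque about the center is negligible, so the system's angular momentum is conserved.
I_p = ½(0.623)(0.238)² = 0.01764 kg·m².
Added inertia Σmr² = (1.13)(0.171)² + (0.890)(0.184)² + (1.19)(0.0884)² = 0.07247 kg·m²; I_f = 0.01764 + 0.07247 = 0.09012 kg·m².
ω_f = I_p ω_i / I_f = (0.01764)(2.90) / 0.09012 = 0.5678 rad/s.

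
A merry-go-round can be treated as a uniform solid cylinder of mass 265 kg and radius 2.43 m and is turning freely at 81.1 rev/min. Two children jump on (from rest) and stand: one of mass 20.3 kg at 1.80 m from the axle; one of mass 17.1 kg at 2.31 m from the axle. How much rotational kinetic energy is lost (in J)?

The added mass arrives with no angular momentum about the axle, and any external torque about the axle is negligible, so the system's angular momentum is conserved.
I_p = ½(265)(2.43)² = 782.4 kg·m².
Added inertia Σmr² = (20.3)(1.80)² + (17.1)(2.31)² = 157.0 kg·m²; I_f = 782.4 + 157.0 = 939.4 kg·m².
ω_f = I_p ω_i / I_f = (782.4)(81.1) / 939.4 = 67.54 rpm.
KE_i = ½(782.4)(8.493 rad/s)² = 28220 J; KE_f = ½(939.4)(7.073)² = 23500 J.

energy lost ≈ 4720 J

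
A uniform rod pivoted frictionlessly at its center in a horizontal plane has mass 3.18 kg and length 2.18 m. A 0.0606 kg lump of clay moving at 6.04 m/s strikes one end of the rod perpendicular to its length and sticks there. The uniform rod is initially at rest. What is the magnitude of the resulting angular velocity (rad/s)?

About the pivot the impulsive forces during the collision are internal, so angular momentum about that axis is conserved.
I_p = (1/12)(3.18)(2.18)² = 1.259 kg·m². Taking the sense of the lump of clay's angular momentum as positive, L_{lump} = m v R = (0.0606)(6.04)(2.18/2) = 0.3990 kg·m²/s.
L_i = 0 + 0.3990 = 0.3990 kg·m²/s.
After sticking, I_f = I_p + m R² = 1.259 + (0.0606)(2.18/2)² = 1.331 kg·m².
ω_f = L_i / I_f = 0.3990 / 1.331 = 0.2997 rad/s.

|ω_f| ≈ 0.300 rad/s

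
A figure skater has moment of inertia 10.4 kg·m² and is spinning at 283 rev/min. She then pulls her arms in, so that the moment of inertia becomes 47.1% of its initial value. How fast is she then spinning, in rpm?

With no external torque about the axis, L is conserved: I₁ω₁ = I₂ω₂.
I₂ = 0.471 × 10.4 = 4.898 kg·m².
ω₂ = I₁ω₁ / I₂ = (10.40)(283 rpm) / (4.898) = 600.8 rpm.

ω₂ ≈ 601 rpm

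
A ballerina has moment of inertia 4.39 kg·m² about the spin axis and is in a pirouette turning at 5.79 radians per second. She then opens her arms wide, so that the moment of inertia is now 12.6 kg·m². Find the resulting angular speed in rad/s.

ω₂ ≈ 2.02 rad/s

Angular momentum about the spin axis is conserved since the torque about it is zero.
ω₂ = I₁ω₁ / I₂ = (4.390)(5.79 rad/s) / (12.60) = 2.017 rad/s.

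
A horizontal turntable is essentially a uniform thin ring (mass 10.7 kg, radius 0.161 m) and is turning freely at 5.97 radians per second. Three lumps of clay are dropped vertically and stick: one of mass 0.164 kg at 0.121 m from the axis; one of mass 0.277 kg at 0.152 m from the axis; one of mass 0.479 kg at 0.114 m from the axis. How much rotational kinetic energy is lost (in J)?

The added mass arrives with no angular momentum about the axis, and any external torque about the axis is negligible, so the system's angular momentum is conserved.
I_p = (10.7)(0.161)² = 0.2774 kg·m².
Added inertia Σmr² = (0.164)(0.121)² + (0.277)(0.152)² + (0.479)(0.114)² = 0.01503 kg·m²; I_f = 0.2774 + 0.01503 = 0.2924 kg·m².
ω_f = I_p ω_i / I_f = (0.2774)(5.97) / 0.2924 = 5.663 rad/s.
KE_i = ½(0.2774)(5.970 rad/s)² = 4.943 J; KE_f = ½(0.2924)(5.663)² = 4.689 J.

energy lost ≈ 0.254 J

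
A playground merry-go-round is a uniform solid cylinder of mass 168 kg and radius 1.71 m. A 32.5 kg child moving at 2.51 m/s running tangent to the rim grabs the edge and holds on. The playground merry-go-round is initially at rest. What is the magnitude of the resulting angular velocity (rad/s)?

The axle reaction passes through the axle and exerts no torque about it; angular momentum about the axle is conserved through the impact.
I_p = ½(168)(1.71)² = 245.6 kg·m². Taking the sense of the child's angular momentum as positive, L_{child} = m v R = (32.5)(2.51)(1.71) = 139.5 kg·m²/s.
L_i = 0 + 139.5 = 139.5 kg·m²/s.
After sticking, I_f = I_p + m R² = 245.6 + (32.5)(1.71)² = 340.7 kg·m².
ω_f = L_i / I_f = 139.5 / 340.7 = 0.4095 rad/s.

|ω_f| ≈ 0.409 rad/s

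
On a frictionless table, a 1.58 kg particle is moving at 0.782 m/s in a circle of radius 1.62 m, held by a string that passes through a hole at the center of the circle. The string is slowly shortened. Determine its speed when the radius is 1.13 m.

Central (radial) force ⇒ zero torque about the center ⇒ m v r is constant.
v₂ = v₁ r₁ / r₂ = (0.782)(1.62) / (1.13) = 1.121 m/s.

v₂ ≈ 1.12 m/s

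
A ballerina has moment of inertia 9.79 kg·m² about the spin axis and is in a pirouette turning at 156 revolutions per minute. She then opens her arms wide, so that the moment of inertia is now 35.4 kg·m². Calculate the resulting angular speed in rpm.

ω₂ ≈ 43.1 rpm

Angular momentum about the spin axis is conserved since the torque about it is zero.
ω₂ = I₁ω₁ / I₂ = (9.790)(156 rpm) / (35.40) = 43.14 rpm.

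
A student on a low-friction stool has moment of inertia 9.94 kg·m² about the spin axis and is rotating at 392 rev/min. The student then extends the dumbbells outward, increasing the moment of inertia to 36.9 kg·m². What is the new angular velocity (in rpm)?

ω₂ ≈ 106 rpm

Angular momentum about the spin axis is conserved since the torque about it is zero.
ω₂ = I₁ω₁ / I₂ = (9.940)(392 rpm) / (36.90) = 105.6 rpm.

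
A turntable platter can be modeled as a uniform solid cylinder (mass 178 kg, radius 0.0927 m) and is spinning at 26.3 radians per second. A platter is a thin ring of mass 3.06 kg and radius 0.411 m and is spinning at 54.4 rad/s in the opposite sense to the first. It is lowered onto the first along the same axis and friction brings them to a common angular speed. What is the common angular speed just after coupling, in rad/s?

|ω_f| ≈ 6.25 rad/s

No external torque acts about the common axis, so total angular momentum is conserved.
Moments of inertia: I_A = ½(178)(0.0927)² = 0.7648 kg·m²; I_B = (3.06)(0.411)² = 0.5169 kg·m².
Taking A's sense as positive: L = (0.7648)(26.3) − (0.5169)(54.4) = -8.005 kg·m²·rad/s.
Combined I = 0.7648 + 0.5169 = 1.282 kg·m².
ω_f = L / I = -8.005 / 1.282 = -6.246 rad/s.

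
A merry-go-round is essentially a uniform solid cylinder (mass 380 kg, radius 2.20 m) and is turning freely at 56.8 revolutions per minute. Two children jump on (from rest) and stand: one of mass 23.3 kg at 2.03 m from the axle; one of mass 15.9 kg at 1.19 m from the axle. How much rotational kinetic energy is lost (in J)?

No external torque acts about the axle; L_before = L_after.
I_p = ½(380)(2.20)² = 919.6 kg·m².
Added inertia Σmr² = (23.3)(2.03)² + (15.9)(1.19)² = 118.5 kg·m²; I_f = 919.6 + 118.5 = 1038 kg·m².
ω_f = I_p ω_i / I_f = (919.6)(56.8) / 1038 = 50.31 rpm.
KE_i = ½(919.6)(5.948 rad/s)² = 16270 J; KE_f = ½(1038)(5.269)² = 14410 J.

energy lost ≈ 1860 J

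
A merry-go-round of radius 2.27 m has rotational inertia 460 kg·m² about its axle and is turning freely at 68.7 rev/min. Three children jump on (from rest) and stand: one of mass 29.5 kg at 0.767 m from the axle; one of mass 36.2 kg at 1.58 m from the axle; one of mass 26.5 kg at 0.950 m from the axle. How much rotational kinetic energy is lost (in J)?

energy lost ≈ 2650 J

The added mass arrives with no angular momentum about the axle, and any external torque about the axle is negligible, so the system's angular momentum is conserved.
Added inertia Σmr² = (29.5)(0.767)² + (36.2)(1.58)² + (26.5)(0.950)² = 131.6 kg·m²; I_f = 460.0 + 131.6 = 591.6 kg·m².
ω_f = I_p ω_i / I_f = (460.0)(68.7) / 591.6 = 53.41 rpm.
KE_i = ½(460.0)(7.194 rad/s)² = 11900 J; KE_f = ½(591.6)(5.594)² = 9255 J.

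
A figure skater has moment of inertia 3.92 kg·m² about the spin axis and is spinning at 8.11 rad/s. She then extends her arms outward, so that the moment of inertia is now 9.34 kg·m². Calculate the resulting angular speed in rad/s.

No external torque acts about the spin axis, so angular momentum is conserved.
ω₂ = I₁ω₁ / I₂ = (3.920)(8.11 rad/s) / (9.340) = 3.404 rad/s.

ω₂ ≈ 3.40 rad/s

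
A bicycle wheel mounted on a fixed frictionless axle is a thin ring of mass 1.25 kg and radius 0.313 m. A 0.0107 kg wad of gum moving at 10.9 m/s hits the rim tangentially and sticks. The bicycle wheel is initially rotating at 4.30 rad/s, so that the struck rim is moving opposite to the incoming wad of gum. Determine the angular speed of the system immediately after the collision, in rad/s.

|ω_f| ≈ 3.97 rad/s

The axle reaction passes through the axle and exerts no torque about it; angular momentum about the axle is conserved through the impact.
I_p = (1.25)(0.313)² = 0.1225 kg·m². Taking the sense of the wad of gum's angular momentum as positive, L_{wad} = m v R = (0.0107)(10.9)(0.313) = 0.03651 kg·m²/s.
L_i = −I_p ω_p + m v R = −(0.1225)(4.30) + 0.03651 = -0.4901 kg·m²/s.
After sticking, I_f = I_p + m R² = 0.1225 + (0.0107)(0.313)² = 0.1235 kg·m².
ω_f = L_i / I_f = -0.4901 / 0.1235 = -3.968 rad/s.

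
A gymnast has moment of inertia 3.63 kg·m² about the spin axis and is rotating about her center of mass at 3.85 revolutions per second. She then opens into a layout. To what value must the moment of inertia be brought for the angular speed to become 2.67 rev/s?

I₂ ≈ 5.23 kg·m²

With no external torque about the axis, L is conserved: I₁ω₁ = I₂ω₂.
I₂ = I₁ω₁ / ω₂ = (3.63)(3.85) / (2.67) = 5.234 kg·m².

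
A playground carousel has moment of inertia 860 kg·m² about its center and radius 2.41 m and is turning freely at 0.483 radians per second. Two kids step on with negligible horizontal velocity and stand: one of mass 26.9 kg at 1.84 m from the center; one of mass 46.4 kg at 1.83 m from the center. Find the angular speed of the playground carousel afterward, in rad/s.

ω_f ≈ 0.375 rad/s

No external torque acts about the center; L_before = L_after.
Added inertia Σmr² = (26.9)(1.84)² + (46.4)(1.83)² = 246.5 kg·m²; I_f = 860.0 + 246.5 = 1106 kg·m².
ω_f = I_p ω_i / I_f = (860.0)(0.483) / 1106 = 0.3754 rad/s.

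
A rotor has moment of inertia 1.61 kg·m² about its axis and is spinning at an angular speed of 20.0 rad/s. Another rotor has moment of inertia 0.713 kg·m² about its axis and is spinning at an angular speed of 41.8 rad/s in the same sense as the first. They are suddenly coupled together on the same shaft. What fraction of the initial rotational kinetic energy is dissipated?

fraction ≈ 0.124

No external torque acts about the common axis, so total angular momentum is conserved.
Taking A's sense as positive: L = (1.610)(20.0) + (0.7130)(41.8) = 62.00 kg·m²·rad/s.
Combined I = 1.610 + 0.7130 = 2.323 kg·m².
ω_f = L / I = 62.00 / 2.323 = 26.69 rad/s.
KE_i = ½ΣIω² = 944.9 J; KE_f = ½(2.323)(26.69)² = 827.5 J.
Fraction dissipated = (KE_i − KE_f)/KE_i = 0.1243.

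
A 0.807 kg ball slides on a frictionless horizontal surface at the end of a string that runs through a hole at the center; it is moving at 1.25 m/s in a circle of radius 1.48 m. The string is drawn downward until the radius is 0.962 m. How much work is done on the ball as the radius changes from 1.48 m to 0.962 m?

The only horizontal force on the mass is along the cord (radial), so it exerts no torque about the hole and angular momentum m v r is conserved.
v₂ = v₁ r₁ / r₂ = (1.25)(1.48) / (0.962) = 1.923 m/s.
W = ΔKE = ½m(v₂² − v₁²) = 0.8618 J.

W ≈ 0.862 J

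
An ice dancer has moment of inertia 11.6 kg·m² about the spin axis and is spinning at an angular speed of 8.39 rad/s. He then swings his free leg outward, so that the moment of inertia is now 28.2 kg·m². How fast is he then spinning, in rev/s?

Angular momentum about the spin axis is conserved since the torque about it is zero.
ω₂ = I₁ω₁ / I₂ = (11.60)(8.39 rad/s) / (28.20) = 3.451 rad/s = 0.5493 rev/s.

ω₂ ≈ 0.549 rev/s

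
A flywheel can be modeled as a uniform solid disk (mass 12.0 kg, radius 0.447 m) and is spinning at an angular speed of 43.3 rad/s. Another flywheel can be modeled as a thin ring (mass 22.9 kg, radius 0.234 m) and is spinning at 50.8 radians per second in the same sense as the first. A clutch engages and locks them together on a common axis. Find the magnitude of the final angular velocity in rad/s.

No external torque acts about the common axis, so total angular momentum is conserved.
Moments of inertia: I_A = ½(12.0)(0.447)² = 1.199 kg·m²; I_B = (22.9)(0.234)² = 1.254 kg·m².
Taking A's sense as positive: L = (1.199)(43.3) + (1.254)(50.8) = 115.6 kg·m²·rad/s.
Combined I = 1.199 + 1.254 = 2.453 kg·m².
ω_f = L / I = 115.6 / 2.453 = 47.13 rad/s.

|ω_f| ≈ 47.1 rad/s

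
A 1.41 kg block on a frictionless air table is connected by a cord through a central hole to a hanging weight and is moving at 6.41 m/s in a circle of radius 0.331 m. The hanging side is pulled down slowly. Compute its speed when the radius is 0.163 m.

Central (radial) force ⇒ zero torque about the center ⇒ m v r is constant.
v₂ = v₁ r₁ / r₂ = (6.41)(0.331) / (0.163) = 13.02 m/s.

v₂ ≈ 13.0 m/s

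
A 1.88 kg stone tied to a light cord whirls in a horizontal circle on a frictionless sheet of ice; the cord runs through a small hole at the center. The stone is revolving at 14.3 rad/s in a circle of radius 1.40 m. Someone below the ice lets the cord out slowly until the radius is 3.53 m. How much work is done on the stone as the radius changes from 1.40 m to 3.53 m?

W ≈ -317 J

The constraining force is radial, so m r² ω about the center is conserved.
ω₂ = ω₁ (r₁/r₂)² = (14.3)(1.40/3.53)² = 2.249 rad/s.
W = ΔKE = ½m(v₂² − v₁²) = -317.5 J.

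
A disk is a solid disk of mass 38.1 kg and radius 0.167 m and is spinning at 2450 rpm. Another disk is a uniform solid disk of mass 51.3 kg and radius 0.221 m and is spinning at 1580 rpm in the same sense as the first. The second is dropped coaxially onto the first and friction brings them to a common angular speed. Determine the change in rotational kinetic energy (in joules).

ΔKE ≈ -1550 J

No external torque acts about the common axis, so total angular momentum is conserved.
Moments of inertia: I_A = ½(38.1)(0.167)² = 0.5313 kg·m²; I_B = ½(51.3)(0.221)² = 1.253 kg·m².
Taking A's sense as positive: L = (0.5313)(2450) + (1.253)(1580) = 3281 kg·m²·rpm.
Combined I = 0.5313 + 1.253 = 1.784 kg·m².
ω_f = L / I = 3281 / 1.784 = 1839 rpm.
KE_i = ½ΣIω² = 34630 J; KE_f = ½(1.784)(192.6)² = 33090 J.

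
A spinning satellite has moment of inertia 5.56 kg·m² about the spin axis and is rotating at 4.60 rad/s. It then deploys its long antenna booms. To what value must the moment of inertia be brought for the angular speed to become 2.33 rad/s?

I₂ ≈ 11.0 kg·m²

No external torque acts about the spin axis, so angular momentum is conserved.
I₂ = I₁ω₁ / ω₂ = (5.56)(4.60) / (2.33) = 10.98 kg·m².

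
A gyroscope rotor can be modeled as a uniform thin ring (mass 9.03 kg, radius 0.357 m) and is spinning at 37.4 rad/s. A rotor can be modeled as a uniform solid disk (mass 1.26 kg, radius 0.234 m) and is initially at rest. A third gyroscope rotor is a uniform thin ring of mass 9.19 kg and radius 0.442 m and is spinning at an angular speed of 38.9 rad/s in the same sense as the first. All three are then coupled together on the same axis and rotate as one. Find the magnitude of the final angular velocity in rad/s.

|ω_f| ≈ 37.9 rad/s

No external torque acts about the common axis, so total angular momentum is conserved.
Moments of inertia: I_A = (9.03)(0.357)² = 1.151 kg·m²; I_B = ½(1.26)(0.234)² = 0.03450 kg·m²; I_C = (9.19)(0.442)² = 1.795 kg·m².
Taking A's sense as positive: L = (1.151)(37.4) + (1.795)(38.9) = 112.9 kg·m²·rad/s.
Combined I = 1.151 + 0.03450 + 1.795 = 2.981 kg·m².
ω_f = L / I = 112.9 / 2.981 = 37.87 rad/s.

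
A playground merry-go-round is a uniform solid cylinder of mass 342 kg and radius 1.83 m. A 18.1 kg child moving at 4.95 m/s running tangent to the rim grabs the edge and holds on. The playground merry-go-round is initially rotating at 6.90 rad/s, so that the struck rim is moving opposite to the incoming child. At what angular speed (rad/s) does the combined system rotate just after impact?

|ω_f| ≈ 5.98 rad/s

The axle reaction passes through the axle and exerts no torque about it; angular momentum about the axle is conserved through the impact.
I_p = ½(342)(1.83)² = 572.7 kg·m². Taking the sense of the child's angular momentum as positive, L_{child} = m v R = (18.1)(4.95)(1.83) = 164.0 kg·m²/s.
L_i = −I_p ω_p + m v R = −(572.7)(6.90) + 164.0 = -3787 kg·m²/s.
After sticking, I_f = I_p + m R² = 572.7 + (18.1)(1.83)² = 633.3 kg·m².
ω_f = L_i / I_f = -3787 / 633.3 = -5.981 rad/s.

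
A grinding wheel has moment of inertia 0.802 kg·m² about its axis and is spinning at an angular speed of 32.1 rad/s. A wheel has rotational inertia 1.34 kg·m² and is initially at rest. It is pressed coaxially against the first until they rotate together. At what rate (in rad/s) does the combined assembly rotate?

|ω_f| ≈ 12.0 rad/s

The coupling torques are internal; angular momentum about the shared axis is conserved.
Taking A's sense as positive: L = (0.8020)(32.1) = 25.74 kg·m²·rad/s.
Combined I = 0.8020 + 1.340 = 2.142 kg·m².
ω_f = L / I = 25.74 / 2.142 = 12.02 rad/s.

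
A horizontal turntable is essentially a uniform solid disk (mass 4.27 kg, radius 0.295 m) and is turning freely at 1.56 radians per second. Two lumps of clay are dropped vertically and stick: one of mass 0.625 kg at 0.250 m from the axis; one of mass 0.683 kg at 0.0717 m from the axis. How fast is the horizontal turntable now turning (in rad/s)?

No external torque acts about the axis; L_before = L_after.
I_p = ½(4.27)(0.295)² = 0.1858 kg·m².
Added inertia Σmr² = (0.625)(0.250)² + (0.683)(0.0717)² = 0.04257 kg·m²; I_f = 0.1858 + 0.04257 = 0.2284 kg·m².
ω_f = I_p ω_i / I_f = (0.1858)(1.56) / 0.2284 = 1.269 rad/s.

ω_f ≈ 1.27 rad/s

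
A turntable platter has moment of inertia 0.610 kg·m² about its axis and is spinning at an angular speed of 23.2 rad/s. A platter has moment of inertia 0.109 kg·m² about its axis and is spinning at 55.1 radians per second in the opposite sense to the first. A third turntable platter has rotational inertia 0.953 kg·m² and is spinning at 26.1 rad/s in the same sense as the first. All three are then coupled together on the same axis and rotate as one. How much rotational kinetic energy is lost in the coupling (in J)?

ΔKE lost ≈ 328 J

The coupling torques are internal; angular momentum about the shared axis is conserved.
Taking A's sense as positive: L = (0.6100)(23.2) − (0.1090)(55.1) + (0.9530)(26.1) = 33.02 kg·m²·rad/s.
Combined I = 0.6100 + 0.1090 + 0.9530 = 1.672 kg·m².
ω_f = L / I = 33.02 / 1.672 = 19.75 rad/s.
KE_i = ½ΣIω² = 654.2 J; KE_f = ½(1.672)(19.75)² = 326.0 J.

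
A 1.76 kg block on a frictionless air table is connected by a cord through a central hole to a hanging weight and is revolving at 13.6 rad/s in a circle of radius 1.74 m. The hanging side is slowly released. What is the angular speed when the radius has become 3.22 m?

ω₂ ≈ 3.97 rad/s

No torque about the axis ⇒ m r₁² ω₁ = m r₂² ω₂.
ω₂ = ω₁ (r₁/r₂)² = (13.6)(1.74/3.22)² = 3.971 rad/s.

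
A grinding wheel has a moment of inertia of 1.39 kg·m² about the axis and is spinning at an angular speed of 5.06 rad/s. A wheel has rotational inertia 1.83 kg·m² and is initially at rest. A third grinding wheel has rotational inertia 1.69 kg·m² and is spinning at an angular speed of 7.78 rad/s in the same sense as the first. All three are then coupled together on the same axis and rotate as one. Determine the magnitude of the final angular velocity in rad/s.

The coupling torques are internal; angular momentum about the shared axis is conserved.
Taking A's sense as positive: L = (1.390)(5.06) + (1.690)(7.78) = 20.18 kg·m²·rad/s.
Combined I = 1.390 + 1.830 + 1.690 = 4.910 kg·m².
ω_f = L / I = 20.18 / 4.910 = 4.110 rad/s.

|ω_f| ≈ 4.11 rad/s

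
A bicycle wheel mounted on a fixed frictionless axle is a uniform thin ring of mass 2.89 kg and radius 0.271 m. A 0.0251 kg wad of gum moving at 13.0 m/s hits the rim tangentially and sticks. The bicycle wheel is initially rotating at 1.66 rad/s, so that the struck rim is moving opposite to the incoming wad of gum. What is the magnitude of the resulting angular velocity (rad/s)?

|ω_f| ≈ 1.23 rad/s

About the axle the impulsive forces during the collision are internal, so angular momentum about that axis is conserved.
I_p = (2.89)(0.271)² = 0.2122 kg·m². Taking the sense of the wad of gum's angular momentum as positive, L_{wad} = m v R = (0.0251)(13.0)(0.271) = 0.08843 kg·m²/s.
L_i = −I_p ω_p + m v R = −(0.2122)(1.66) + 0.08843 = -0.2639 kg·m²/s.
After sticking, I_f = I_p + m R² = 0.2122 + (0.0251)(0.271)² = 0.2141 kg·m².
ω_f = L_i / I_f = -0.2639 / 0.2141 = -1.233 rad/s.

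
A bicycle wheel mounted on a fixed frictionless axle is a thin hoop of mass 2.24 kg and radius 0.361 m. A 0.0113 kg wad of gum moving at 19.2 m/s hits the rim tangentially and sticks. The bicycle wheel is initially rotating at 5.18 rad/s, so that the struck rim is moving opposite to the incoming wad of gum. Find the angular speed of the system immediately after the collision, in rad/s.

|ω_f| ≈ 4.89 rad/s

About the axle the impulsive forces during the collision are internal, so angular momentum about that axis is conserved.
I_p = (2.24)(0.361)² = 0.2919 kg·m². Taking the sense of the wad of gum's angular momentum as positive, L_{wad} = m v R = (0.0113)(19.2)(0.361) = 0.07832 kg·m²/s.
L_i = −I_p ω_p + m v R = −(0.2919)(5.18) + 0.07832 = -1.434 kg·m²/s.
After sticking, I_f = I_p + m R² = 0.2919 + (0.0113)(0.361)² = 0.2934 kg·m².
ω_f = L_i / I_f = -1.434 / 0.2934 = -4.887 rad/s.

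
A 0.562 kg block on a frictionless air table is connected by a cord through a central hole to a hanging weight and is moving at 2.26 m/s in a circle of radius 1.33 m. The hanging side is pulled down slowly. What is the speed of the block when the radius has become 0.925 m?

v₂ ≈ 3.25 m/s

Central (radial) force ⇒ zero torque about the center ⇒ m v r is constant.
v₂ = v₁ r₁ / r₂ = (2.26)(1.33) / (0.925) = 3.250 m/s.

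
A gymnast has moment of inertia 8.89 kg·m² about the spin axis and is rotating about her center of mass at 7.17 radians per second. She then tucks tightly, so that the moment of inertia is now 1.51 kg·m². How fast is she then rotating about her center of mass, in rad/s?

Angular momentum about the spin axis is conserved since the torque about it is zero.
ω₂ = I₁ω₁ / I₂ = (8.890)(7.17 rad/s) / (1.510) = 42.21 rad/s.

ω₂ ≈ 42.2 rad/s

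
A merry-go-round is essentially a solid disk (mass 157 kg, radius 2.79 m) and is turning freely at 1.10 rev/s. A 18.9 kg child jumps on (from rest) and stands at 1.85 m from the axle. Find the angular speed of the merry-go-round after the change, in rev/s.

ω_f ≈ 0.995 rev/s

No external torque acts about the axle; L_before = L_after.
I_p = ½(157)(2.79)² = 611.1 kg·m².
Added inertia Σmr² = (18.9)(1.85)² = 64.69 kg·m²; I_f = 611.1 + 64.69 = 675.7 kg·m².
ω_f = I_p ω_i / I_f = (611.1)(1.10) / 675.7 = 0.9947 rev/s.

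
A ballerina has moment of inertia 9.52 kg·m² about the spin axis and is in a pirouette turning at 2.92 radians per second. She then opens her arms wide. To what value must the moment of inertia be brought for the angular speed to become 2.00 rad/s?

I₂ ≈ 13.9 kg·m²

Angular momentum about the spin axis is conserved since the torque about it is zero.
I₂ = I₁ω₁ / ω₂ = (9.52)(2.92) / (2.00) = 13.90 kg·m².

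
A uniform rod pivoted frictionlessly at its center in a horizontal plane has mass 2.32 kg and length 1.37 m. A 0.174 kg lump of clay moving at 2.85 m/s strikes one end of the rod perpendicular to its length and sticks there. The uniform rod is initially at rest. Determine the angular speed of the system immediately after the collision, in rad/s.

The axle reaction passes through the pivot and exerts no torque about it; angular momentum about the pivot is conserved through the impact.
I_p = (1/12)(2.32)(1.37)² = 0.3629 kg·m². Taking the sense of the lump of clay's angular momentum as positive, L_{lump} = m v R = (0.174)(2.85)(1.37/2) = 0.3397 kg·m²/s.
L_i = 0 + 0.3397 = 0.3397 kg·m²/s.
After sticking, I_f = I_p + m R² = 0.3629 + (0.174)(1.37/2)² = 0.4445 kg·m².
ω_f = L_i / I_f = 0.3397 / 0.4445 = 0.7642 rad/s.

|ω_f| ≈ 0.764 rad/s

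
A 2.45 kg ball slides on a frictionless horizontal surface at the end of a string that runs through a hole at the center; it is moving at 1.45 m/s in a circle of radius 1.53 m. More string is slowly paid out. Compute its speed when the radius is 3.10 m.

Central (radial) force ⇒ zero torque about the center ⇒ m v r is constant.
v₂ = v₁ r₁ / r₂ = (1.45)(1.53) / (3.10) = 0.7156 m/s.

v₂ ≈ 0.716 m/s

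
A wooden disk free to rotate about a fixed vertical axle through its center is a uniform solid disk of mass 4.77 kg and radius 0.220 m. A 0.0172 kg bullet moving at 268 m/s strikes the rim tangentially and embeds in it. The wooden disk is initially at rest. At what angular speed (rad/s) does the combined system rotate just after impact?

The axle reaction passes through the axle and exerts no torque about it; angular momentum about the axle is conserved through the impact.
I_p = ½(4.77)(0.220)² = 0.1154 kg·m². Taking the sense of the bullet's angular momentum as positive, L_{bullet} = m v R = (0.0172)(268)(0.220) = 1.014 kg·m²/s.
L_i = 0 + 1.014 = 1.014 kg·m²/s.
After sticking, I_f = I_p + m R² = 0.1154 + (0.0172)(0.220)² = 0.1163 kg·m².
ω_f = L_i / I_f = 1.014 / 0.1163 = 8.722 rad/s.

|ω_f| ≈ 8.72 rad/s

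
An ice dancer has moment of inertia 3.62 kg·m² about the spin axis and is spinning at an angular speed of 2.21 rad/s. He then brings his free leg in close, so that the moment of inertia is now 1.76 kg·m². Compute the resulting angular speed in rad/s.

With no external torque about the axis, L is conserved: I₁ω₁ = I₂ω₂.
ω₂ = I₁ω₁ / I₂ = (3.620)(2.21 rad/s) / (1.760) = 4.546 rad/s.

ω₂ ≈ 4.55 rad/s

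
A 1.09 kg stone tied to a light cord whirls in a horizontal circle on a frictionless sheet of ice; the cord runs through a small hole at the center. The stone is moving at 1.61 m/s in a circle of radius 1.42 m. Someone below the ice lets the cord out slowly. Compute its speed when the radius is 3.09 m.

The only horizontal force on the mass is along the cord (radial), so it exerts no torque about the hole and angular momentum m v r is conserved.
v₂ = v₁ r₁ / r₂ = (1.61)(1.42) / (3.09) = 0.7399 m/s.

v₂ ≈ 0.740 m/s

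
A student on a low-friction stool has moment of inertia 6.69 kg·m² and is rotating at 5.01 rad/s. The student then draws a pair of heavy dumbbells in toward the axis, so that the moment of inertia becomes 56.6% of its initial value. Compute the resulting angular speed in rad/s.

ω₂ ≈ 8.85 rad/s

No external torque acts about the spin axis, so angular momentum is conserved.
I₂ = 0.566 × 6.69 = 3.787 kg·m².
ω₂ = I₁ω₁ / I₂ = (6.690)(5.01 rad/s) / (3.787) = 8.852 rad/s.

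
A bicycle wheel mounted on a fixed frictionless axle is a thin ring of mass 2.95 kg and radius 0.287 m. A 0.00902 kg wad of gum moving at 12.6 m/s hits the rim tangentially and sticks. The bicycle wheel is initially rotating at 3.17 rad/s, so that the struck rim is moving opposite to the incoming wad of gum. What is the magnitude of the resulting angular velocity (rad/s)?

About the axle the impulsive forces during the collision are internal, so angular momentum about that axis is conserved.
I_p = (2.95)(0.287)² = 0.2430 kg·m². Taking the sense of the wad of gum's angular momentum as positive, L_{wad} = m v R = (0.00902)(12.6)(0.287) = 0.03262 kg·m²/s.
L_i = −I_p ω_p + m v R = −(0.2430)(3.17) + 0.03262 = -0.7377 kg·m²/s.
After sticking, I_f = I_p + m R² = 0.2430 + (0.00902)(0.287)² = 0.2437 kg·m².
ω_f = L_i / I_f = -0.7377 / 0.2437 = -3.027 rad/s.

|ω_f| ≈ 3.03 rad/s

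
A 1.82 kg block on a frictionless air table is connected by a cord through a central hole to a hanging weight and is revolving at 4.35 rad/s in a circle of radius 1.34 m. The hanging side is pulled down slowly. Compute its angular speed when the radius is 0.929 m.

ω₂ ≈ 9.05 rad/s

No torque about the axis ⇒ m r₁² ω₁ = m r₂² ω₂.
ω₂ = ω₁ (r₁/r₂)² = (4.35)(1.34/0.929)² = 9.050 rad/s.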